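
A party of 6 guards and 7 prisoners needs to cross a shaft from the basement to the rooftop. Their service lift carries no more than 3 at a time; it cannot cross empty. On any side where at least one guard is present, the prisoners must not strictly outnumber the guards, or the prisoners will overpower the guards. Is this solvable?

The prisoners already outnumber the guards at the basement before anyone moves, so the starting position itself is disallowed.

No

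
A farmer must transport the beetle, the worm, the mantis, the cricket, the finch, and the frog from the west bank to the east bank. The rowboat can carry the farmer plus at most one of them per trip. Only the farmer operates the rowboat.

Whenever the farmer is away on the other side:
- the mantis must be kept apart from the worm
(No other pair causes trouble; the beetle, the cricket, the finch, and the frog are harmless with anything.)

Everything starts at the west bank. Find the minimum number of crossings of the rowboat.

Counting alone: the farmer can take at most 1 across per trip to the east bank, so moving all 6 needs at least 6 loaded trips out, with a return between consecutive ones — at least 11 crossings.
The plan below uses exactly 11 crossings, so it is optimal:
1. Farmer goes to the east bank with the worm.  [the west bank: the beetle, the cricket, the finch, the frog, the mantis | the east bank: the worm]
2. Farmer goes back to the west bank alone.  [the west bank: the beetle, the cricket, the finch, the frog, the mantis | the east bank: the worm]
3. Farmer goes to the east bank with the beetle.  [the west bank: the cricket, the finch, the frog, the mantis | the east bank: the beetle, the worm]
4. Farmer goes back to the west bank alone.  [the west bank: the cricket, the finch, the frog, the mantis | the east bank: the beetle, the worm]
5. Farmer goes to the east bank with the cricket.  [the west bank: the finch, the frog, the mantis | the east bank: the beetle, the cricket, the worm]
6. Farmer goes back to the west bank alone.  [the west bank: the finch, the frog, the mantis | the east bank: the beetle, the cricket, the worm]
7. Farmer goes to the east bank with the finch.  [the west bank: the frog, the mantis | the east bank: the beetle, the cricket, the finch, the worm]
8. Farmer goes back to the west bank alone.  [the west bank: the frog, the mantis | the east bank: the beetle, the cricket, the finch, the worm]
9. Farmer goes to the east bank with the frog.  [the west bank: the mantis | the east bank: the beetle, the cricket, the finch, the frog, the worm]
10. Farmer goes back to the west bank alone.  [the west bank: the mantis | the east bank: the beetle, the cricket, the finch, the frog, the worm]
11. Farmer goes to the east bank with the mantis.  [the west bank: — | the east bank: the beetle, the cricket, the finch, the frog, the mantis, the worm]

11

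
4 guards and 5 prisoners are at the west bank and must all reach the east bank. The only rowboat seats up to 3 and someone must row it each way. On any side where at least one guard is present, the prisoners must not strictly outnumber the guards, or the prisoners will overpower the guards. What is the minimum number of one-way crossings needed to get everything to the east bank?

impossible

The prisoners already outnumber the guards at the west bank before anyone moves, so the starting position itself is disallowed.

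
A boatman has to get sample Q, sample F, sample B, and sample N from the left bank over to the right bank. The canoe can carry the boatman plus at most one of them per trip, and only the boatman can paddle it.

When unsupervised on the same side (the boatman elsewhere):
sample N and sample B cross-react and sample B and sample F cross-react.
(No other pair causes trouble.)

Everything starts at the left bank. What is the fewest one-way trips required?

Counting alone: the boatman can take at most 1 across per trip to the right bank, so moving all 4 needs at least 4 loaded trips out, with a return between consecutive ones — at least 7 crossings.
The safety rule pushes this higher. Following every safe sequence of crossings, the most of the 4 that can be at the right bank as the canoe arrives there on crossing 7 is 3 — never all 4.
So no plan with fewer than 9 crossings exists, and this one achieves 9:
1. Boatman goes to the right bank with sample B.  [the left bank: sample F, sample N, sample Q | the right bank: sample B]
2. Boatman goes back to the left bank alone.  [the left bank: sample F, sample N, sample Q | the right bank: sample B]
3. Boatman goes to the right bank with sample Q.  [the left bank: sample F, sample N | the right bank: sample B, sample Q]
4. Boatman goes back to the left bank alone.  [the left bank: sample F, sample N | the right bank: sample B, sample Q]
5. Boatman goes to the right bank with sample F.  [the left bank: sample N | the right bank: sample B, sample F, sample Q]
6. Boatman goes back to the left bank with sample B.  [the left bank: sample B, sample N | the right bank: sample F, sample Q]
7. Boatman goes to the right bank with sample N.  [the left bank: sample B | the right bank: sample F, sample N, sample Q]
8. Boatman goes back to the left bank alone.  [the left bank: sample B | the right bank: sample F, sample N, sample Q]
9. Boatman goes to the right bank with sample B.  [the left bank: — | the right bank: sample B, sample F, sample N, sample Q]

9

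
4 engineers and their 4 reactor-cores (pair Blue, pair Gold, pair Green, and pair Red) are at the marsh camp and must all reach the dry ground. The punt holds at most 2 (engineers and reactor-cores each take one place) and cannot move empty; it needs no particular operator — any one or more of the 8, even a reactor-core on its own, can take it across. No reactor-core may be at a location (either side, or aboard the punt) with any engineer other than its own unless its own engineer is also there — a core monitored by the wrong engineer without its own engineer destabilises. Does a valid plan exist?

No

Following every safe sequence of crossings from the start, the most of the 8 that can be at the dry ground as the punt arrives there on crossings 1, 3, 5 is 2, 3, 4 respectively; the best ever achieved is 4 of 8.
From crossing 7 on, no configuration arises that was not already reachable earlier: only 44 distinct safe configurations (who is on which side, and where the punt is) can ever be reached, none of them has everyone across, and every continuation just revisits them. So no valid plan exists.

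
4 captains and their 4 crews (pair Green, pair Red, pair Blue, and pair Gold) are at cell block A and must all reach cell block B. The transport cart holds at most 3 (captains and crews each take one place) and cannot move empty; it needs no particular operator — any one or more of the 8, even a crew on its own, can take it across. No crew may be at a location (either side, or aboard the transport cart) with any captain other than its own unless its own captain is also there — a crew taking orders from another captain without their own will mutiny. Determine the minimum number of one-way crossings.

Counting alone: each trip to cell block B takes at most 3 across and each return brings at least 1 back, so after t trips out (and t−1 returns) at most 3t − (t−1) of the 8 are across; that first reaches 8 at t = 4, so at least 7 crossings are needed.
The safety rule pushes this higher. Following every safe sequence of crossings, the most of the 8 that can be at cell block B as the transport cart arrives there on crossing 7 is 7 — never all 8.
So no plan with fewer than 9 crossings exists, and this one achieves 9:
1. captain Green and crew Green cross → cell block B.
2. captain Green crosses ← cell block A.
3. captain Green, captain Red, and crew Red cross → cell block B.
4. captain Green and crew Green cross ← cell block A.
5. captain Blue, captain Gold, and captain Green cross → cell block B.
6. crew Red crosses ← cell block A.
7. crew Green and crew Red cross → cell block B.
8. crew Green crosses ← cell block A.
9. crew Blue, crew Gold, and crew Green cross → cell block B.

9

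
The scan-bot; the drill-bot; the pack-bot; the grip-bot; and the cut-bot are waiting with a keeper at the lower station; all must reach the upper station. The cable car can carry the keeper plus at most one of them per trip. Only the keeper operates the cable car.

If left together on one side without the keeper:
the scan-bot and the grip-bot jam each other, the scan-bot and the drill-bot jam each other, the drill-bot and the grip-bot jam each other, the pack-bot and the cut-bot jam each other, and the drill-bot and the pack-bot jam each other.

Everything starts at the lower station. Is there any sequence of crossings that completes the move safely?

No

Whatever the first load, the items left behind include a forbidden pair without the keeper. No opening move is safe, so no plan exists.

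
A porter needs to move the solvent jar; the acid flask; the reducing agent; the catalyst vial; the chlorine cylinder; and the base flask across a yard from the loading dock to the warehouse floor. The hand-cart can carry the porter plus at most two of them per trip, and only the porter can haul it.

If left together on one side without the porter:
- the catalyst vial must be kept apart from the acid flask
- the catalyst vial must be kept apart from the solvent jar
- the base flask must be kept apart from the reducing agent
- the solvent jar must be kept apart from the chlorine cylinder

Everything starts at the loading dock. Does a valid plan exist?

No

Whatever the first load, the items left behind include a forbidden pair without the porter. No opening move is safe, so no plan exists.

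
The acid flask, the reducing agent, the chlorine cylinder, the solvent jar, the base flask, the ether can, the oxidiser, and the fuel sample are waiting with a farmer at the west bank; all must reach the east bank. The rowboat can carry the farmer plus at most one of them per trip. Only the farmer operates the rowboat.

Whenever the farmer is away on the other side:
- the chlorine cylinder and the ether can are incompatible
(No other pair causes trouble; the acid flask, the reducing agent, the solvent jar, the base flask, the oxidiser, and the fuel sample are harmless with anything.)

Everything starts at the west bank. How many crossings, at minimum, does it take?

15

Counting alone: the farmer can take at most 1 across per trip to the east bank, so moving all 8 needs at least 8 loaded trips out, with a return between consecutive ones — at least 15 crossings.
The plan below uses exactly 15 crossings, so it is optimal:
1. Farmer goes to the east bank with the chlorine cylinder.
2. Farmer goes back to the west bank alone.
3. Farmer goes to the east bank with the acid flask.
4. Farmer goes back to the west bank alone.
5. Farmer goes to the east bank with the reducing agent.
6. Farmer goes back to the west bank alone.
7. Farmer goes to the east bank with the solvent jar.
8. Farmer goes back to the west bank alone.
9. Farmer goes to the east bank with the base flask.
10. Farmer goes back to the west bank alone.
11. Farmer goes to the east bank with the oxidiser.
12. Farmer goes back to the west bank alone.
13. Farmer goes to the east bank with the fuel sample.
14. Farmer goes back to the west bank alone.
15. Farmer goes to the east bank with the ether can.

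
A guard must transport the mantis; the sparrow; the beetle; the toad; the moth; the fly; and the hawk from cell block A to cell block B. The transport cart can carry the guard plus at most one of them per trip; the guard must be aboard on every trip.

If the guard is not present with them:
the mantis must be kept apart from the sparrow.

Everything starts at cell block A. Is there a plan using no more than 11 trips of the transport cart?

No

Counting alone: the guard can take at most 1 across per trip to cell block B, so moving all 7 needs at least 7 loaded trips out, with a return between consecutive ones — at least 13 crossings.
Since 11 < 13, 11 crossings cannot be enough. (The shortest complete plan in fact takes 13:)
1. Guard goes to cell block B with the mantis.  [cell block A: the beetle, the fly, the hawk, the moth, the sparrow, the toad | cell block B: the mantis]
2. Guard goes back to cell block A alone.  [cell block A: the beetle, the fly, the hawk, the moth, the sparrow, the toad | cell block B: the mantis]
3. Guard goes to cell block B with the beetle.  [cell block A: the fly, the hawk, the moth, the sparrow, the toad | cell block B: the beetle, the mantis]
4. Guard goes back to cell block A alone.  [cell block A: the fly, the hawk, the moth, the sparrow, the toad | cell block B: the beetle, the mantis]
5. Guard goes to cell block B with the toad.  [cell block A: the fly, the hawk, the moth, the sparrow | cell block B: the beetle, the mantis, the toad]
6. Guard goes back to cell block A alone.  [cell block A: the fly, the hawk, the moth, the sparrow | cell block B: the beetle, the mantis, the toad]
7. Guard goes to cell block B with the moth.  [cell block A: the fly, the hawk, the sparrow | cell block B: the beetle, the mantis, the moth, the toad]
8. Guard goes back to cell block A alone.  [cell block A: the fly, the hawk, the sparrow | cell block B: the beetle, the mantis, the moth, the toad]
9. Guard goes to cell block B with the fly.  [cell block A: the hawk, the sparrow | cell block B: the beetle, the fly, the mantis, the moth, the toad]
10. Guard goes back to cell block A alone.  [cell block A: the hawk, the sparrow | cell block B: the beetle, the fly, the mantis, the moth, the toad]
11. Guard goes to cell block B with the hawk.  [cell block A: the sparrow | cell block B: the beetle, the fly, the hawk, the mantis, the moth, the toad]
12. Guard goes back to cell block A alone.  [cell block A: the sparrow | cell block B: the beetle, the fly, the hawk, the mantis, the moth, the toad]
13. Guard goes to cell block B with the sparrow.  [cell block A: — | cell block B: the beetle, the fly, the hawk, the mantis, the moth, the sparrow, the toad]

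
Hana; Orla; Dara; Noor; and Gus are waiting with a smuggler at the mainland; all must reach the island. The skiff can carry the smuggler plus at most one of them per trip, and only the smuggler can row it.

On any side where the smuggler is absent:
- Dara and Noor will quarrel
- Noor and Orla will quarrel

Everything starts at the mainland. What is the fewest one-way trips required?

Counting alone: the smuggler can take at most 1 across per trip to the island, so moving all 5 needs at least 5 loaded trips out, with a return between consecutive ones — at least 9 crossings.
The safety rule pushes this higher. Following every safe sequence of crossings, the most of the 5 that can be at the island as the skiff arrives there on crossing 9 is 4 — never all 5.
So no plan with fewer than 11 crossings exists, and this one achieves 11:
1. Smuggler goes to the island with Noor.
2. Smuggler goes back to the mainland alone.
3. Smuggler goes to the island with Hana.
4. Smuggler goes back to the mainland alone.
5. Smuggler goes to the island with Orla.
6. Smuggler goes back to the mainland with Noor.
7. Smuggler goes to the island with Dara.
8. Smuggler goes back to the mainland alone.
9. Smuggler goes to the island with Gus.
10. Smuggler goes back to the mainland alone.
11. Smuggler goes to the island with Noor.

11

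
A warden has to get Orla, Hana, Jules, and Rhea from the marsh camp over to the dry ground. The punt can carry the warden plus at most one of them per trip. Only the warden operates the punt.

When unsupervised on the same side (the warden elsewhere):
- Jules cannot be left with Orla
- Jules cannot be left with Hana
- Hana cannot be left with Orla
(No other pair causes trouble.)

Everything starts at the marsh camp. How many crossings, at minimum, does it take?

impossible

Whatever the first load, the items left behind include a forbidden pair without the warden. No opening move is safe, so no plan exists.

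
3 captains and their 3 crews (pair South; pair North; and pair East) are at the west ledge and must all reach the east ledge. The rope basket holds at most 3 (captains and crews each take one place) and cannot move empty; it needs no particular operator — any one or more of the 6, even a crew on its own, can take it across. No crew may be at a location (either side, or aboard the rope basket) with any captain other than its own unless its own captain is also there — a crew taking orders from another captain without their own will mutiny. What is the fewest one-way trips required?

Counting alone: each trip to the east ledge takes at most 3 across and each return brings at least 1 back, so after t trips out (and t−1 returns) at most 3t − (t−1) of the 6 are across; that first reaches 6 at t = 3, so at least 5 crossings are needed.
The plan below uses exactly 5 crossings, so it is optimal:
1. captain South and crew South cross → the east ledge.
2. captain South crosses ← the west ledge.
3. captain East, captain North, and captain South cross → the east ledge.
4. crew South crosses ← the west ledge.
5. crew East, crew North, and crew South cross → the east ledge.

5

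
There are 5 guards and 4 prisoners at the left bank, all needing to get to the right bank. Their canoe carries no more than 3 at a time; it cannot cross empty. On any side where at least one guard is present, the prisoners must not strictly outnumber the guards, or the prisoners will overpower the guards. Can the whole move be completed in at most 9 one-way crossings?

Yes

Yes — this plan uses 7 crossings (≤ 9):
1. 3 prisoners → the right bank.  (the left bank: 5G 1P; the right bank: 0G 3P)
2. 1 prisoner ← the left bank.  (the left bank: 5G 2P; the right bank: 0G 2P)
3. 3 guards → the right bank.  (the left bank: 2G 2P; the right bank: 3G 2P)
4. 1 guard ← the left bank.  (the left bank: 3G 2P; the right bank: 2G 2P)
5. 2 guards and 1 prisoner → the right bank.  (the left bank: 1G 1P; the right bank: 4G 3P)
6. 1 guard ← the left bank.  (the left bank: 2G 1P; the right bank: 3G 3P)
7. 2 guards and 1 prisoner → the right bank.  (the left bank: 0G 0P; the right bank: 5G 4P)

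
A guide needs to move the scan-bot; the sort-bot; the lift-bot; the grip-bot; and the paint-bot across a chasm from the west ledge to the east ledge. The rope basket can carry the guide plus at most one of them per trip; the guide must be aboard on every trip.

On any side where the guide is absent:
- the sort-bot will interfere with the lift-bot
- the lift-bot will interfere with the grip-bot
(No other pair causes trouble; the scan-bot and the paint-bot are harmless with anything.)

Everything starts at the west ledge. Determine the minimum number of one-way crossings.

Counting alone: the guide can take at most 1 across per trip to the east ledge, so moving all 5 needs at least 5 loaded trips out, with a return between consecutive ones — at least 9 crossings.
The safety rule pushes this higher. Following every safe sequence of crossings, the most of the 5 that can be at the east ledge as the rope basket arrives there on crossing 9 is 4 — never all 5.
So no plan with fewer than 11 crossings exists, and this one achieves 11:
1. Guide goes to the east ledge with the lift-bot.
2. Guide goes back to the west ledge alone.
3. Guide goes to the east ledge with the scan-bot.
4. Guide goes back to the west ledge alone.
5. Guide goes to the east ledge with the sort-bot.
6. Guide goes back to the west ledge with the lift-bot.
7. Guide goes to the east ledge with the grip-bot.
8. Guide goes back to the west ledge alone.
9. Guide goes to the east ledge with the paint-bot.
10. Guide goes back to the west ledge alone.
11. Guide goes to the east ledge with the lift-bot.

11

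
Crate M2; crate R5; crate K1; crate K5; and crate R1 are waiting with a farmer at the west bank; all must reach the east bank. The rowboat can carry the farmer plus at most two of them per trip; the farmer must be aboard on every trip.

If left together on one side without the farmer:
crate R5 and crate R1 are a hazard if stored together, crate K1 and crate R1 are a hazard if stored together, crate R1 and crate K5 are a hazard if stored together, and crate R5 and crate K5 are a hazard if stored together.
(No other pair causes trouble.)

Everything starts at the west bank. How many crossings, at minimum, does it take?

7

Counting alone: the farmer can take at most 2 across per trip to the east bank, so moving all 5 needs at least 3 loaded trips out, with a return between consecutive ones — at least 5 crossings.
The safety rule pushes this higher. Following every safe sequence of crossings, the most of the 5 that can be at the east bank as the rowboat arrives there on crossing 5 is 4 — never all 5.
So no plan with fewer than 7 crossings exists, and this one achieves 7:
1. Farmer goes to the east bank with crate R1 and crate R5.  [the west bank: crate K1, crate K5, crate M2 | the east bank: crate R1, crate R5]
2. Farmer goes back to the west bank with crate R5.  [the west bank: crate K1, crate K5, crate M2, crate R5 | the east bank: crate R1]
3. Farmer goes to the east bank with crate M2 and crate R5.  [the west bank: crate K1, crate K5 | the east bank: crate M2, crate R1, crate R5]
4. Farmer goes back to the west bank with crate R5.  [the west bank: crate K1, crate K5, crate R5 | the east bank: crate M2, crate R1]
5. Farmer goes to the east bank with crate K1 and crate R5.  [the west bank: crate K5 | the east bank: crate K1, crate M2, crate R1, crate R5]
6. Farmer goes back to the west bank with crate R1.  [the west bank: crate K5, crate R1 | the east bank: crate K1, crate M2, crate R5]
7. Farmer goes to the east bank with crate K5 and crate R1.  [the west bank: — | the east bank: crate K1, crate K5, crate M2, crate R1, crate R5]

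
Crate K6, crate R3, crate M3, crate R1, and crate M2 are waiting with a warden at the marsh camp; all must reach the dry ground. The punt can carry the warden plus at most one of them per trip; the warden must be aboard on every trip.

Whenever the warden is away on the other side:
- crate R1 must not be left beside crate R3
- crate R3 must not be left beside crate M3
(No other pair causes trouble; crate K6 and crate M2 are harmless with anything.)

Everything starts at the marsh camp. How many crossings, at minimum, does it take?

11

Counting alone: the warden can take at most 1 across per trip to the dry ground, so moving all 5 needs at least 5 loaded trips out, with a return between consecutive ones — at least 9 crossings.
The safety rule pushes this higher. Following every safe sequence of crossings, the most of the 5 that can be at the dry ground as the punt arrives there on crossing 9 is 4 — never all 5.
So no plan with fewer than 11 crossings exists, and this one achieves 11:
1. Warden goes to the dry ground with crate R3.  [the marsh camp: crate K6, crate M2, crate M3, crate R1 | the dry ground: crate R3]
2. Warden goes back to the marsh camp alone.  [the marsh camp: crate K6, crate M2, crate M3, crate R1 | the dry ground: crate R3]
3. Warden goes to the dry ground with crate K6.  [the marsh camp: crate M2, crate M3, crate R1 | the dry ground: crate K6, crate R3]
4. Warden goes back to the marsh camp alone.  [the marsh camp: crate M2, crate M3, crate R1 | the dry ground: crate K6, crate R3]
5. Warden goes to the dry ground with crate M3.  [the marsh camp: crate M2, crate R1 | the dry ground: crate K6, crate M3, crate R3]
6. Warden goes back to the marsh camp with crate R3.  [the marsh camp: crate M2, crate R1, crate R3 | the dry ground: crate K6, crate M3]
7. Warden goes to the dry ground with crate R1.  [the marsh camp: crate M2, crate R3 | the dry ground: crate K6, crate M3, crate R1]
8. Warden goes back to the marsh camp alone.  [the marsh camp: crate M2, crate R3 | the dry ground: crate K6, crate M3, crate R1]
9. Warden goes to the dry ground with crate M2.  [the marsh camp: crate R3 | the dry ground: crate K6, crate M2, crate M3, crate R1]
10. Warden goes back to the marsh camp alone.  [the marsh camp: crate R3 | the dry ground: crate K6, crate M2, crate M3, crate R1]
11. Warden goes to the dry ground with crate R3.  [the marsh camp: — | the dry ground: crate K6, crate M2, crate M3, crate R1, crate R3]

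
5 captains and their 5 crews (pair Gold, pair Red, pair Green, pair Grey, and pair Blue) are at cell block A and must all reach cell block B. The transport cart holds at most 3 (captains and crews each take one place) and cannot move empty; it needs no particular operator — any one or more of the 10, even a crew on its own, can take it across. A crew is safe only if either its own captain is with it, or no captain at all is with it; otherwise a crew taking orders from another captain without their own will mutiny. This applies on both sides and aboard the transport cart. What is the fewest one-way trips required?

Counting alone: each trip to cell block B takes at most 3 across and each return brings at least 1 back, so after t trips out (and t−1 returns) at most 3t − (t−1) of the 10 are across; that first reaches 10 at t = 5, so at least 9 crossings are needed.
The safety rule pushes this higher. Following every safe sequence of crossings, the most of the 10 that can be at cell block B as the transport cart arrives there on crossing 9 is 9 — never all 10.
So no plan with fewer than 11 crossings exists, and this one achieves 11:
1. captain Gold and crew Gold cross → cell block B.
2. captain Gold crosses ← cell block A.
3. crew Green, crew Grey, and crew Red cross → cell block B.
4. crew Gold crosses ← cell block A.
5. captain Green, captain Grey, and captain Red cross → cell block B.
6. captain Red and crew Red cross ← cell block A.
7. captain Blue, captain Gold, and captain Red cross → cell block B.
8. crew Green crosses ← cell block A.
9. crew Gold and crew Red cross → cell block B.
10. crew Gold crosses ← cell block A.
11. crew Blue, crew Gold, and crew Green cross → cell block B.

11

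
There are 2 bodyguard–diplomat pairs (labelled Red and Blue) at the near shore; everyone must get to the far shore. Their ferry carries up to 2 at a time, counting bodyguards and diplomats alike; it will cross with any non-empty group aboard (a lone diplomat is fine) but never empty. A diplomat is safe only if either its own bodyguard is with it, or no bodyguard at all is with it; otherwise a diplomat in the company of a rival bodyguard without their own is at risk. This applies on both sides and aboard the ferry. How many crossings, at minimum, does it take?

5

Counting alone: each trip to the far shore takes at most 2 across and each return brings at least 1 back, so after t trips out (and t−1 returns) at most 2t − (t−1) of the 4 are across; that first reaches 4 at t = 3, so at least 5 crossings are needed.
The plan below uses exactly 5 crossings, so it is optimal:
1. bodyguard Red and diplomat Red cross → the far shore.
2. bodyguard Red crosses ← the near shore.
3. bodyguard Blue and bodyguard Red cross → the far shore.
4. bodyguard Blue crosses ← the near shore.
5. bodyguard Blue and diplomat Blue cross → the far shore.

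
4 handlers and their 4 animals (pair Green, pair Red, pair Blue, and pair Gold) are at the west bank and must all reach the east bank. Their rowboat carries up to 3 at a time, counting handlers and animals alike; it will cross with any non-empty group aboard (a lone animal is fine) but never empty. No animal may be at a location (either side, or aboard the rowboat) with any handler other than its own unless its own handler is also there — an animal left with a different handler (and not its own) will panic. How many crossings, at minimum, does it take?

9

Counting alone: each trip to the east bank takes at most 3 across and each return brings at least 1 back, so after t trips out (and t−1 returns) at most 3t − (t−1) of the 8 are across; that first reaches 8 at t = 4, so at least 7 crossings are needed.
The safety rule pushes this higher. Following every safe sequence of crossings, the most of the 8 that can be at the east bank as the rowboat arrives there on crossing 7 is 7 — never all 8.
So no plan with fewer than 9 crossings exists, and this one achieves 9:
1. animal Green and handler Green cross → the east bank.
2. handler Green crosses ← the west bank.
3. animal Red, handler Green, and handler Red cross → the east bank.
4. animal Green and handler Green cross ← the west bank.
5. handler Blue, handler Gold, and handler Green cross → the east bank.
6. animal Red crosses ← the west bank.
7. animal Green and animal Red cross → the east bank.
8. animal Green crosses ← the west bank.
9. animal Blue, animal Gold, and animal Green cross → the east bank.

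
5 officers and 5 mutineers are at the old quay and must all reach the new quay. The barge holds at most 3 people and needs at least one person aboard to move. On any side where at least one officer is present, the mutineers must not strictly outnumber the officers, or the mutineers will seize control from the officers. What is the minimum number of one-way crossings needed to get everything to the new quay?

11

Counting alone: each trip to the new quay takes at most 3 across and each return brings at least 1 back, so after t trips out (and t−1 returns) at most 3t − (t−1) of the 10 are across; that first reaches 10 at t = 5, so at least 9 crossings are needed.
The safety rule pushes this higher. Following every safe sequence of crossings, the most of the 10 that can be at the new quay as the barge arrives there on crossing 9 is 9 — never all 10.
So no plan with fewer than 11 crossings exists, and this one achieves 11:
1. 2 mutineers → the new quay.  (the old quay: 5O 3M; the new quay: 0O 2M)
2. 1 mutineer ← the old quay.  (the old quay: 5O 4M; the new quay: 0O 1M)
3. 3 mutineers → the new quay.  (the old quay: 5O 1M; the new quay: 0O 4M)
4. 1 mutineer ← the old quay.  (the old quay: 5O 2M; the new quay: 0O 3M)
5. 3 officers → the new quay.  (the old quay: 2O 2M; the new quay: 3O 3M)
6. 1 officer and 1 mutineer ← the old quay.  (the old quay: 3O 3M; the new quay: 2O 2M)
7. 3 officers → the new quay.  (the old quay: 0O 3M; the new quay: 5O 2M)
8. 1 mutineer ← the old quay.  (the old quay: 0O 4M; the new quay: 5O 1M)
9. 2 mutineers → the new quay.  (the old quay: 0O 2M; the new quay: 5O 3M)
10. 1 mutineer ← the old quay.  (the old quay: 0O 3M; the new quay: 5O 2M)
11. 3 mutineers → the new quay.  (the old quay: 0O 0M; the new quay: 5O 5M)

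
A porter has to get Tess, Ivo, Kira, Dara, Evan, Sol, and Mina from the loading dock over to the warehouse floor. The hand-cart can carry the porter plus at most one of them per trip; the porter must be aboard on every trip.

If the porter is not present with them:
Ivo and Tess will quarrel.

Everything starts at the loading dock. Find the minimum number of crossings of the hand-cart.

Counting alone: the porter can take at most 1 across per trip to the warehouse floor, so moving all 7 needs at least 7 loaded trips out, with a return between consecutive ones — at least 13 crossings.
The plan below uses exactly 13 crossings, so it is optimal:
1. Porter goes to the warehouse floor with Tess.  [the loading dock: Dara, Evan, Ivo, Kira, Mina, Sol | the warehouse floor: Tess]
2. Porter goes back to the loading dock alone.  [the loading dock: Dara, Evan, Ivo, Kira, Mina, Sol | the warehouse floor: Tess]
3. Porter goes to the warehouse floor with Kira.  [the loading dock: Dara, Evan, Ivo, Mina, Sol | the warehouse floor: Kira, Tess]
4. Porter goes back to the loading dock alone.  [the loading dock: Dara, Evan, Ivo, Mina, Sol | the warehouse floor: Kira, Tess]
5. Porter goes to the warehouse floor with Dara.  [the loading dock: Evan, Ivo, Mina, Sol | the warehouse floor: Dara, Kira, Tess]
6. Porter goes back to the loading dock alone.  [the loading dock: Evan, Ivo, Mina, Sol | the warehouse floor: Dara, Kira, Tess]
7. Porter goes to the warehouse floor with Evan.  [the loading dock: Ivo, Mina, Sol | the warehouse floor: Dara, Evan, Kira, Tess]
8. Porter goes back to the loading dock alone.  [the loading dock: Ivo, Mina, Sol | the warehouse floor: Dara, Evan, Kira, Tess]
9. Porter goes to the warehouse floor with Sol.  [the loading dock: Ivo, Mina | the warehouse floor: Dara, Evan, Kira, Sol, Tess]
10. Porter goes back to the loading dock alone.  [the loading dock: Ivo, Mina | the warehouse floor: Dara, Evan, Kira, Sol, Tess]
11. Porter goes to the warehouse floor with Mina.  [the loading dock: Ivo | the warehouse floor: Dara, Evan, Kira, Mina, Sol, Tess]
12. Porter goes back to the loading dock alone.  [the loading dock: Ivo | the warehouse floor: Dara, Evan, Kira, Mina, Sol, Tess]
13. Porter goes to the warehouse floor with Ivo.  [the loading dock: — | the warehouse floor: Dara, Evan, Ivo, Kira, Mina, Sol, Tess]

13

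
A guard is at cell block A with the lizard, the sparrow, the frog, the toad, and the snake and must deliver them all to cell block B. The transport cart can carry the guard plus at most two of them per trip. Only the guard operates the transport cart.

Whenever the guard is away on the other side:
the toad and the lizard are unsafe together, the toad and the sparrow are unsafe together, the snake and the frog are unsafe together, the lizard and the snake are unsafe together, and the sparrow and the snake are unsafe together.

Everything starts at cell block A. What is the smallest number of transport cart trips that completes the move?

7

Counting alone: the guard can take at most 2 across per trip to cell block B, so moving all 5 needs at least 3 loaded trips out, with a return between consecutive ones — at least 5 crossings.
The safety rule pushes this higher. Following every safe sequence of crossings, the most of the 5 that can be at cell block B as the transport cart arrives there on crossing 5 is 4 — never all 5.
So no plan with fewer than 7 crossings exists, and this one achieves 7:
1. Guard goes to cell block B with the snake and the toad.
2. Guard goes back to cell block A alone.
3. Guard goes to cell block B with the lizard.
4. Guard goes back to cell block A with the snake and the toad.
5. Guard goes to cell block B with the frog and the sparrow.
6. Guard goes back to cell block A alone.
7. Guard goes to cell block B with the snake and the toad.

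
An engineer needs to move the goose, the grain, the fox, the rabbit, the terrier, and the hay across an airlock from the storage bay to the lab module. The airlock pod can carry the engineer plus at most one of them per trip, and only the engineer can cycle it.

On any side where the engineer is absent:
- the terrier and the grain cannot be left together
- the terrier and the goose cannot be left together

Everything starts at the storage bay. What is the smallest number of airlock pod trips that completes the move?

Counting alone: the engineer can take at most 1 across per trip to the lab module, so moving all 6 needs at least 6 loaded trips out, with a return between consecutive ones — at least 11 crossings.
The safety rule pushes this higher. Following every safe sequence of crossings, the most of the 6 that can be at the lab module as the airlock pod arrives there on crossing 11 is 5 — never all 6.
So no plan with fewer than 13 crossings exists, and this one achieves 13:
1. Engineer goes to the lab module with the terrier.
2. Engineer goes back to the storage bay alone.
3. Engineer goes to the lab module with the goose.
4. Engineer goes back to the storage bay with the terrier.
5. Engineer goes to the lab module with the grain.
6. Engineer goes back to the storage bay alone.
7. Engineer goes to the lab module with the fox.
8. Engineer goes back to the storage bay alone.
9. Engineer goes to the lab module with the rabbit.
10. Engineer goes back to the storage bay alone.
11. Engineer goes to the lab module with the hay.
12. Engineer goes back to the storage bay alone.
13. Engineer goes to the lab module with the terrier.

13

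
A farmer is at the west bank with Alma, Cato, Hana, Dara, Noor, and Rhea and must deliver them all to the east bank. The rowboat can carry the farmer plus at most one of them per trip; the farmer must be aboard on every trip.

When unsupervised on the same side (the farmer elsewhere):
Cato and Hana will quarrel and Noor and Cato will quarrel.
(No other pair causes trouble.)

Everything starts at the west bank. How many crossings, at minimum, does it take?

Counting alone: the farmer can take at most 1 across per trip to the east bank, so moving all 6 needs at least 6 loaded trips out, with a return between consecutive ones — at least 11 crossings.
The safety rule pushes this higher. Following every safe sequence of crossings, the most of the 6 that can be at the east bank as the rowboat arrives there on crossing 11 is 5 — never all 6.
So no plan with fewer than 13 crossings exists, and this one achieves 13:
1. Farmer goes to the east bank with Cato.
2. Farmer goes back to the west bank alone.
3. Farmer goes to the east bank with Alma.
4. Farmer goes back to the west bank alone.
5. Farmer goes to the east bank with Hana.
6. Farmer goes back to the west bank with Cato.
7. Farmer goes to the east bank with Noor.
8. Farmer goes back to the west bank alone.
9. Farmer goes to the east bank with Dara.
10. Farmer goes back to the west bank alone.
11. Farmer goes to the east bank with Rhea.
12. Farmer goes back to the west bank alone.
13. Farmer goes to the east bank with Cato.

13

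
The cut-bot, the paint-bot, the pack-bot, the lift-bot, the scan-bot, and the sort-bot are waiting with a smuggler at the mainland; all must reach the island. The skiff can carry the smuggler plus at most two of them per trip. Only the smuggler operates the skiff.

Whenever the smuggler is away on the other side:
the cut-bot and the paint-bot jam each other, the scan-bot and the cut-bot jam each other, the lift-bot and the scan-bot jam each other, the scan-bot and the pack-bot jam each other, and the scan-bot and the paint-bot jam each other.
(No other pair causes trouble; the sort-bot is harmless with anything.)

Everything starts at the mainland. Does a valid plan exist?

Yes

1. Smuggler goes to the island with the cut-bot and the scan-bot.
2. Smuggler goes back to the mainland with the cut-bot.
3. Smuggler goes to the island with the cut-bot and the pack-bot.
4. Smuggler goes back to the mainland with the scan-bot.
5. Smuggler goes to the island with the lift-bot and the paint-bot.
6. Smuggler goes back to the mainland with the cut-bot.
7. Smuggler goes to the island with the cut-bot and the sort-bot.
8. Smuggler goes back to the mainland with the cut-bot.
9. Smuggler goes to the island with the cut-bot and the scan-bot.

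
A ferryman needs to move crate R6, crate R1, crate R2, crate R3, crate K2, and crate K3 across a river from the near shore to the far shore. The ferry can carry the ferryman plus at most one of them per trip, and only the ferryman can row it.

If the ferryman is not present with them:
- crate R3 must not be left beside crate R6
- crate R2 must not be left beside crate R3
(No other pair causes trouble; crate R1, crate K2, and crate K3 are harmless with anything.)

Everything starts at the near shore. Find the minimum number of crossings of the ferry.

Counting alone: the ferryman can take at most 1 across per trip to the far shore, so moving all 6 needs at least 6 loaded trips out, with a return between consecutive ones — at least 11 crossings.
The safety rule pushes this higher. Following every safe sequence of crossings, the most of the 6 that can be at the far shore as the ferry arrives there on crossing 11 is 5 — never all 6.
So no plan with fewer than 13 crossings exists, and this one achieves 13:
1. Ferryman goes to the far shore with crate R3.  [the near shore: crate K2, crate K3, crate R1, crate R2, crate R6 | the far shore: crate R3]
2. Ferryman goes back to the near shore alone.  [the near shore: crate K2, crate K3, crate R1, crate R2, crate R6 | the far shore: crate R3]
3. Ferryman goes to the far shore with crate R6.  [the near shore: crate K2, crate K3, crate R1, crate R2 | the far shore: crate R3, crate R6]
4. Ferryman goes back to the near shore with crate R3.  [the near shore: crate K2, crate K3, crate R1, crate R2, crate R3 | the far shore: crate R6]
5. Ferryman goes to the far shore with crate R2.  [the near shore: crate K2, crate K3, crate R1, crate R3 | the far shore: crate R2, crate R6]
6. Ferryman goes back to the near shore alone.  [the near shore: crate K2, crate K3, crate R1, crate R3 | the far shore: crate R2, crate R6]
7. Ferryman goes to the far shore with crate R1.  [the near shore: crate K2, crate K3, crate R3 | the far shore: crate R1, crate R2, crate R6]
8. Ferryman goes back to the near shore alone.  [the near shore: crate K2, crate K3, crate R3 | the far shore: crate R1, crate R2, crate R6]
9. Ferryman goes to the far shore with crate K2.  [the near shore: crate K3, crate R3 | the far shore: crate K2, crate R1, crate R2, crate R6]
10. Ferryman goes back to the near shore alone.  [the near shore: crate K3, crate R3 | the far shore: crate K2, crate R1, crate R2, crate R6]
11. Ferryman goes to the far shore with crate K3.  [the near shore: crate R3 | the far shore: crate K2, crate K3, crate R1, crate R2, crate R6]
12. Ferryman goes back to the near shore alone.  [the near shore: crate R3 | the far shore: crate K2, crate K3, crate R1, crate R2, crate R6]
13. Ferryman goes to the far shore with crate R3.  [the near shore: — | the far shore: crate K2, crate K3, crate R1, crate R2, crate R3, crate R6]

13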